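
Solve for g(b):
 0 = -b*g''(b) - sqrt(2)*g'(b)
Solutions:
 g(b) = C1 + C2*b^(1 - sqrt(2))


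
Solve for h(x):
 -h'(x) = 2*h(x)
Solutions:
 h(x) = C1*exp(-2*x)


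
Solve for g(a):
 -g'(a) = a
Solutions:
 g(a) = C1 - a^2/2


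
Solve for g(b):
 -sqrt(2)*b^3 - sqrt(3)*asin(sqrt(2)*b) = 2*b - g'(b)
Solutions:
 g(b) = C1 + sqrt(2)*b^4/4 + b^2 + sqrt(3)*(b*asin(sqrt(2)*b) + sqrt(2)*sqrt(1 - 2*b^2)/2)


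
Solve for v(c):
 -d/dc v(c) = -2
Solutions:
 v(c) = C1 + 2*c


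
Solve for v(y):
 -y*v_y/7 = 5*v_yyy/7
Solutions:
 v(y) = C1 + Integral(C2*airyai(-5^(2/3)*y/5) + C3*airybi(-5^(2/3)*y/5), y)


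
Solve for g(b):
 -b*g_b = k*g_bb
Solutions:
 g(b) = C1 + C2*sqrt(k)*erf(sqrt(2)*b*sqrt(1/k)/2)


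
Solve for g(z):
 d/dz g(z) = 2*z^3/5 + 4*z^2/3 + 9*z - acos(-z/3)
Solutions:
 g(z) = C1 + z^4/10 + 4*z^3/9 + 9*z^2/2 - z*acos(-z/3) - sqrt(9 - z^2)


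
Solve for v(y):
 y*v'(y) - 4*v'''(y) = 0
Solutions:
 v(y) = C1 + Integral(C2*airyai(2^(1/3)*y/2) + C3*airybi(2^(1/3)*y/2), y)


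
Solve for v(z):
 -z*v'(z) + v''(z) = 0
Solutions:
 v(z) = C1 + C2*erfi(sqrt(2)*z/2)


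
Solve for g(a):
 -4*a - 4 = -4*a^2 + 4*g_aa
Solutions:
 g(a) = C1 + C2*a + a^4/12 - a^3/6 - a^2/2


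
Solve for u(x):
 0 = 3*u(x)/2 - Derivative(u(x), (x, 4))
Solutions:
 u(x) = C1*exp(-2^(3/4)*3^(1/4)*x/2) + C2*exp(2^(3/4)*3^(1/4)*x/2) + C3*sin(2^(3/4)*3^(1/4)*x/2) + C4*cos(2^(3/4)*3^(1/4)*x/2)


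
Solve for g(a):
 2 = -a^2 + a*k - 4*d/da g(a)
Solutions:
 g(a) = C1 - a^3/12 + a^2*k/8 - a/2


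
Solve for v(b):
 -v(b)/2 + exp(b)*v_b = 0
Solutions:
 v(b) = C1*exp(-exp(-b)/2)


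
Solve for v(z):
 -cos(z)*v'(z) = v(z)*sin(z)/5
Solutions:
 v(z) = C1*cos(z)^(1/5)


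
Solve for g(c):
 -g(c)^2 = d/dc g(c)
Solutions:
 g(c) = 1/(C1 + c)


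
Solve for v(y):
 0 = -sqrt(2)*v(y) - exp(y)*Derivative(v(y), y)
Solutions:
 v(y) = C1*exp(sqrt(2)*exp(-y))


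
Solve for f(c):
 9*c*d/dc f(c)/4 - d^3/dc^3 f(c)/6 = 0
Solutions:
 f(c) = C1 + Integral(C2*airyai(3*2^(2/3)*c/2) + C3*airybi(3*2^(2/3)*c/2), c)


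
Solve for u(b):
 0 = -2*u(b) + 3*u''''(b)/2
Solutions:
 u(b) = C1*exp(-sqrt(2)*3^(3/4)*b/3) + C2*exp(sqrt(2)*3^(3/4)*b/3) + C3*sin(sqrt(2)*3^(3/4)*b/3) + C4*cos(sqrt(2)*3^(3/4)*b/3)


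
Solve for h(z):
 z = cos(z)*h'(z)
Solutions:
 h(z) = C1 + Integral(z/cos(z), z)


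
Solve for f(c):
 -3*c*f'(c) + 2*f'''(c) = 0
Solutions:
 f(c) = C1 + Integral(C2*airyai(2^(2/3)*3^(1/3)*c/2) + C3*airybi(2^(2/3)*3^(1/3)*c/2), c)


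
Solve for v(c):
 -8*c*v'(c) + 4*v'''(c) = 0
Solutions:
 v(c) = C1 + Integral(C2*airyai(2^(1/3)*c) + C3*airybi(2^(1/3)*c), c)


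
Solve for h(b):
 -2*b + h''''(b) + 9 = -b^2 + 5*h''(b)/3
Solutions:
 h(b) = C1 + C2*b + C3*exp(-sqrt(15)*b/3) + C4*exp(sqrt(15)*b/3) + b^4/20 - b^3/5 + 153*b^2/50


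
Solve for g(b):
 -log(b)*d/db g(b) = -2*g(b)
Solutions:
 g(b) = C1*exp(2*li(b))


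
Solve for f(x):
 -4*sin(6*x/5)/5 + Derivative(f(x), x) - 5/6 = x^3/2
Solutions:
 f(x) = C1 + x^4/8 + 5*x/6 - 2*cos(6*x/5)/3


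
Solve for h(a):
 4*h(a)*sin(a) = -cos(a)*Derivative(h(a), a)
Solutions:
 h(a) = C1*cos(a)^4


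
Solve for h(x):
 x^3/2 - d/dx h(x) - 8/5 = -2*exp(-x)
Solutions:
 h(x) = C1 + x^4/8 - 8*x/5 - 2*exp(-x)


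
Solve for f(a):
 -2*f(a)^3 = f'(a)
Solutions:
 f(a) = -sqrt(2)*sqrt(-1/(C1 - 2*a))/2
 f(a) = sqrt(2)*sqrt(-1/(C1 - 2*a))/2


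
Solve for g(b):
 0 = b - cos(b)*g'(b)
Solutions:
 g(b) = C1 + Integral(b/cos(b), b)


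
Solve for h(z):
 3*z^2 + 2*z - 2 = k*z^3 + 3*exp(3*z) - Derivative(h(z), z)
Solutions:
 h(z) = C1 + k*z^4/4 - z^3 - z^2 + 2*z + exp(3*z)


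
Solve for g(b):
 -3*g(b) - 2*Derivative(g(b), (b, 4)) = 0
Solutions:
 g(b) = (C1*sin(6^(1/4)*b/2) + C2*cos(6^(1/4)*b/2))*exp(-6^(1/4)*b/2) + (C3*sin(6^(1/4)*b/2) + C4*cos(6^(1/4)*b/2))*exp(6^(1/4)*b/2)


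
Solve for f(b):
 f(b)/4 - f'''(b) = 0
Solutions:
 f(b) = C3*exp(2^(1/3)*b/2) + (C1*sin(2^(1/3)*sqrt(3)*b/4) + C2*cos(2^(1/3)*sqrt(3)*b/4))*exp(-2^(1/3)*b/4)


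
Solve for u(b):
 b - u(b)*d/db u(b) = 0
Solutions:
 u(b) = -sqrt(C1 + b^2)
 u(b) = sqrt(C1 + b^2)


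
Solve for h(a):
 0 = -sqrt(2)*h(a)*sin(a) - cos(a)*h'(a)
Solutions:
 h(a) = C1*cos(a)^(sqrt(2))


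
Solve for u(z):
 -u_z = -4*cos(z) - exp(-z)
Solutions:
 u(z) = C1 + 4*sin(z) - exp(-z)


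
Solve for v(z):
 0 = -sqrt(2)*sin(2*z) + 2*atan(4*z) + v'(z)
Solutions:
 v(z) = C1 - 2*z*atan(4*z) + log(16*z^2 + 1)/4 - sqrt(2)*cos(2*z)/2


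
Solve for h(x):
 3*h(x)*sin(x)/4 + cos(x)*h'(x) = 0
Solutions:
 h(x) = C1*cos(x)^(3/4)


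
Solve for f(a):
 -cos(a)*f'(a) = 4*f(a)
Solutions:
 f(a) = C1*(sin(a)^2 - 2*sin(a) + 1)/(sin(a)^2 + 2*sin(a) + 1)


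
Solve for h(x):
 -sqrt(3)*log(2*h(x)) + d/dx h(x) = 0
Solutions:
 -sqrt(3)*Integral(1/(log(_y) + log(2)), (_y, h(x)))/3 = C1 - x


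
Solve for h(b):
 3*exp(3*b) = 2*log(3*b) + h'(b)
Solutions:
 h(b) = C1 - 2*b*log(b) + 2*b*(1 - log(3)) + exp(3*b)


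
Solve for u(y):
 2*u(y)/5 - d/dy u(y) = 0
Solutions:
 u(y) = C1*exp(2*y/5)


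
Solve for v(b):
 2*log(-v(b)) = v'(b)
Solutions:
 -li(-v(b)) = C1 + 2*b


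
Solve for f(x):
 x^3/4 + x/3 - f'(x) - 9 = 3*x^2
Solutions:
 f(x) = C1 + x^4/16 - x^3 + x^2/6 - 9*x


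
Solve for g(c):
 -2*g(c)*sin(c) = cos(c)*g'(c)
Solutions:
 g(c) = C1*cos(c)^2


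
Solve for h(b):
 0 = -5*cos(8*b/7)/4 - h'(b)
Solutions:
 h(b) = C1 - 35*sin(8*b/7)/32


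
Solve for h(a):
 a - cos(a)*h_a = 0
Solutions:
 h(a) = C1 + Integral(a/cos(a), a)


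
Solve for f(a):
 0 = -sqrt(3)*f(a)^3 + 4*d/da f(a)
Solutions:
 f(a) = -sqrt(2)*sqrt(-1/(C1 + sqrt(3)*a))
 f(a) = sqrt(2)*sqrt(-1/(C1 + sqrt(3)*a))


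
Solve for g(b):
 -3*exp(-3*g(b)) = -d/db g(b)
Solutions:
 g(b) = log(C1 + 9*b)/3
 g(b) = log((-3^(1/3) - 3^(5/6)*I)*(C1 + 3*b)^(1/3)/2)
 g(b) = log((-3^(1/3) + 3^(5/6)*I)*(C1 + 3*b)^(1/3)/2)


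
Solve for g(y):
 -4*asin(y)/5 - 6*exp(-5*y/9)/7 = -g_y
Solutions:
 g(y) = C1 + 4*y*asin(y)/5 + 4*sqrt(1 - y^2)/5 - 54*exp(-5*y/9)/35


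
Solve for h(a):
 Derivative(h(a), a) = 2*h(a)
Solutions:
 h(a) = C1*exp(2*a)


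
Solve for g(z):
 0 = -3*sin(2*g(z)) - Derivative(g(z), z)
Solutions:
 g(z) = pi - acos((-C1 - exp(12*z))/(C1 - exp(12*z)))/2
 g(z) = acos((-C1 - exp(12*z))/(C1 - exp(12*z)))/2


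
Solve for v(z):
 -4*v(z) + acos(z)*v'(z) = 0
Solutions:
 v(z) = C1*exp(4*Integral(1/acos(z), z))


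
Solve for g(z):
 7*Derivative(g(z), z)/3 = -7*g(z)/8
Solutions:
 g(z) = C1*exp(-3*z/8)


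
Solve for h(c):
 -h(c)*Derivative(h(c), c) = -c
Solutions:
 h(c) = -sqrt(C1 + c^2)
 h(c) = sqrt(C1 + c^2)


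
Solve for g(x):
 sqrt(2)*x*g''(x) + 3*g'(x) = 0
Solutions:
 g(x) = C1 + C2*x^(1 - 3*sqrt(2)/2)


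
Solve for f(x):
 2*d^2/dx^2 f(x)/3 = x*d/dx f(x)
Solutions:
 f(x) = C1 + C2*erfi(sqrt(3)*x/2)


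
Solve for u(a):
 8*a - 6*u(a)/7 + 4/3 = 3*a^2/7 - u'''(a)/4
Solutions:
 u(a) = C3*exp(2*3^(1/3)*7^(2/3)*a/7) - a^2/2 + 28*a/3 + (C1*sin(3^(5/6)*7^(2/3)*a/7) + C2*cos(3^(5/6)*7^(2/3)*a/7))*exp(-3^(1/3)*7^(2/3)*a/7) + 14/9


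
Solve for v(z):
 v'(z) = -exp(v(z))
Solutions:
 v(z) = log(1/(C1 + z))


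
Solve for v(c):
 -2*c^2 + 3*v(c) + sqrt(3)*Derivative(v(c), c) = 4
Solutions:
 v(c) = C1*exp(-sqrt(3)*c) + 2*c^2/3 - 4*sqrt(3)*c/9 + 16/9


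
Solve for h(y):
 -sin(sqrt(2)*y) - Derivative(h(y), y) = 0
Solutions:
 h(y) = C1 + sqrt(2)*cos(sqrt(2)*y)/2


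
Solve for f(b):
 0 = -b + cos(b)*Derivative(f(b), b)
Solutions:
 f(b) = C1 + Integral(b/cos(b), b)


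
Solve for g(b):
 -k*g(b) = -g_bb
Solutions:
 g(b) = C1*exp(-b*sqrt(k)) + C2*exp(b*sqrt(k))


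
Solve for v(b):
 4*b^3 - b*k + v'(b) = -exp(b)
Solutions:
 v(b) = C1 - b^4 + b^2*k/2 - exp(b)


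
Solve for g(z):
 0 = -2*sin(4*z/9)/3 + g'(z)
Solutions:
 g(z) = C1 - 3*cos(4*z/9)/2


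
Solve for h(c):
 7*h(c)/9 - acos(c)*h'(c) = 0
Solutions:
 h(c) = C1*exp(7*Integral(1/acos(c), c)/9)


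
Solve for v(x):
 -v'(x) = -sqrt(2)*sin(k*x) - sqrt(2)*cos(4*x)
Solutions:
 v(x) = C1 + sqrt(2)*sin(4*x)/4 - sqrt(2)*cos(k*x)/k


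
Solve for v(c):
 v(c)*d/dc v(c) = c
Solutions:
 v(c) = -sqrt(C1 + c^2)
 v(c) = sqrt(C1 + c^2)


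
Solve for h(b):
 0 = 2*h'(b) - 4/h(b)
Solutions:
 h(b) = -sqrt(C1 + 4*b)
 h(b) = sqrt(C1 + 4*b)


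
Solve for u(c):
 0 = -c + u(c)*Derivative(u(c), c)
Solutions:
 u(c) = -sqrt(C1 + c^2)
 u(c) = sqrt(C1 + c^2)


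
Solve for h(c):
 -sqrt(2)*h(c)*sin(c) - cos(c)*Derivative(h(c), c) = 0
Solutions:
 h(c) = C1*cos(c)^(sqrt(2))


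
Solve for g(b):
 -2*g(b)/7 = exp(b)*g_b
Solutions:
 g(b) = C1*exp(2*exp(-b)/7)


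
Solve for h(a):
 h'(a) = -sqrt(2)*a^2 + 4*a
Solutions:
 h(a) = C1 - sqrt(2)*a^3/3 + 2*a^2


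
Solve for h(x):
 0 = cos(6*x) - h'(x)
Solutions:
 h(x) = C1 + sin(6*x)/6


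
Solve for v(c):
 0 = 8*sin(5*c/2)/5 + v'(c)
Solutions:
 v(c) = C1 + 16*cos(5*c/2)/25


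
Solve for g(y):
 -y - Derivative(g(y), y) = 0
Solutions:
 g(y) = C1 - y^2/2


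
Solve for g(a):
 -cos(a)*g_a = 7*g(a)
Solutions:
 g(a) = C1*sqrt(sin(a) - 1)*(sin(a)^3 - 3*sin(a)^2 + 3*sin(a) - 1)/(sqrt(sin(a) + 1)*(sin(a)^3 + 3*sin(a)^2 + 3*sin(a) + 1))


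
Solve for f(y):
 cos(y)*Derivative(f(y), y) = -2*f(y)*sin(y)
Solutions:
 f(y) = C1*cos(y)^2


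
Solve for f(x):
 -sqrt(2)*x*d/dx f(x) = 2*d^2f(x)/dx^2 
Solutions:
 f(x) = C1 + C2*erf(2^(1/4)*x/2)


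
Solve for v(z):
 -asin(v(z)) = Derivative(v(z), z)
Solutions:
 Integral(1/asin(_y), (_y, v(z))) = C1 - z


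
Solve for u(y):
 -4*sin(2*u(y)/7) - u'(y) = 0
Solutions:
 4*y + 7*log(cos(2*u(y)/7) - 1)/4 - 7*log(cos(2*u(y)/7) + 1)/4 = C1


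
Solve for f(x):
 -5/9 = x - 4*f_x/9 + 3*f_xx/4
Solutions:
 f(x) = C1 + C2*exp(16*x/27) + 9*x^2/8 + 323*x/64


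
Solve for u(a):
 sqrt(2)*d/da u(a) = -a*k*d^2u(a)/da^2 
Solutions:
 u(a) = C1 + a^(((re(k) - sqrt(2))*re(k) + im(k)^2)/(re(k)^2 + im(k)^2))*(C2*sin(sqrt(2)*log(a)*Abs(im(k))/(re(k)^2 + im(k)^2)) + C3*cos(sqrt(2)*log(a)*im(k)/(re(k)^2 + im(k)^2)))


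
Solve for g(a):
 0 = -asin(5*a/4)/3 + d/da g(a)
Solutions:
 g(a) = C1 + a*asin(5*a/4)/3 + sqrt(16 - 25*a^2)/15


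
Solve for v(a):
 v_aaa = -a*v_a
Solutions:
 v(a) = C1 + Integral(C2*airyai(-a) + C3*airybi(-a), a)


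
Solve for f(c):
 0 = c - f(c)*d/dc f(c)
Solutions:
 f(c) = -sqrt(C1 + c^2)
 f(c) = sqrt(C1 + c^2)


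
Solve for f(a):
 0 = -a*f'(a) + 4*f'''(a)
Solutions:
 f(a) = C1 + Integral(C2*airyai(2^(1/3)*a/2) + C3*airybi(2^(1/3)*a/2), a)


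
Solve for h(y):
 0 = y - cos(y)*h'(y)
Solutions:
 h(y) = C1 + Integral(y/cos(y), y)


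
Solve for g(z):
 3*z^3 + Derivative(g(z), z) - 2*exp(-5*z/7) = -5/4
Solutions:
 g(z) = C1 - 3*z^4/4 - 5*z/4 - 14*exp(-5*z/7)/5


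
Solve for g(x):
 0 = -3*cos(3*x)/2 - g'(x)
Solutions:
 g(x) = C1 - sin(3*x)/2


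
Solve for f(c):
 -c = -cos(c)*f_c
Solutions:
 f(c) = C1 + Integral(c/cos(c), c)


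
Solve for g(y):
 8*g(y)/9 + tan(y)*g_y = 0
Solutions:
 g(y) = C1/sin(y)^(8/9)


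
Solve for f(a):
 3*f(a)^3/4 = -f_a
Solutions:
 f(a) = -sqrt(2)*sqrt(-1/(C1 - 3*a))
 f(a) = sqrt(2)*sqrt(-1/(C1 - 3*a))


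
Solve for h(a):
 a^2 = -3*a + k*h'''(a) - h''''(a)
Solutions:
 h(a) = C1 + C2*a + C3*a^2 + C4*exp(a*k) + a^5/(60*k) + a^4*(3 + 2/k)/(24*k) + a^3*(3 + 2/k)/(6*k^2)


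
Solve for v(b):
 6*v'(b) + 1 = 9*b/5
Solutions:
 v(b) = C1 + 3*b^2/20 - b/6


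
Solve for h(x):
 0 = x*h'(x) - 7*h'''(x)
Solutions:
 h(x) = C1 + Integral(C2*airyai(7^(2/3)*x/7) + C3*airybi(7^(2/3)*x/7), x)


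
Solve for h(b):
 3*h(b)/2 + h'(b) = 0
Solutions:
 h(b) = C1*exp(-3*b/2)


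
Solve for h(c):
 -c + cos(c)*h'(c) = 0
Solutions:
 h(c) = C1 + Integral(c/cos(c), c)


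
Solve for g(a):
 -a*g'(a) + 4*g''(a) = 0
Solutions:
 g(a) = C1 + C2*erfi(sqrt(2)*a/4)


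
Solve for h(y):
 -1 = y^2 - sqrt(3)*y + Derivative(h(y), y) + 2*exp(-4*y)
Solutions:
 h(y) = C1 - y^3/3 + sqrt(3)*y^2/2 - y + exp(-4*y)/2


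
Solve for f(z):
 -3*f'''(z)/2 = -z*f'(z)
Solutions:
 f(z) = C1 + Integral(C2*airyai(2^(1/3)*3^(2/3)*z/3) + C3*airybi(2^(1/3)*3^(2/3)*z/3), z)


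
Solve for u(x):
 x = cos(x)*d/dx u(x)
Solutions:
 u(x) = C1 + Integral(x/cos(x), x)


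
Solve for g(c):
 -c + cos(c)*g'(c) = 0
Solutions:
 g(c) = C1 + Integral(c/cos(c), c)


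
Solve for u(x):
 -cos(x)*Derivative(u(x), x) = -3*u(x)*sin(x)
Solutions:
 u(x) = C1/cos(x)^3


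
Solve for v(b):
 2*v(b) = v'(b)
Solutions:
 v(b) = C1*exp(2*b)


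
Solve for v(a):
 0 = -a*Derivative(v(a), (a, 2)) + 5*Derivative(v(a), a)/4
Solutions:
 v(a) = C1 + C2*a^(9/4)


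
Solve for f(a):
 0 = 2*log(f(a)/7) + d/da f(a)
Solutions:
 -Integral(1/(-log(_y) + log(7)), (_y, f(a)))/2 = C1 - a


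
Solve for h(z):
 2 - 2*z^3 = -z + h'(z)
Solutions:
 h(z) = C1 - z^4/2 + z^2/2 + 2*z


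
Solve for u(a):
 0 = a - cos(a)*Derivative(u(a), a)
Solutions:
 u(a) = C1 + Integral(a/cos(a), a)


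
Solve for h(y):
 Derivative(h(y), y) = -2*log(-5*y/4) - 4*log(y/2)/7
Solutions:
 h(y) = C1 - 18*y*log(y)/7 + y*(-2*log(5) + 18/7 + 32*log(2)/7 - 2*I*pi)


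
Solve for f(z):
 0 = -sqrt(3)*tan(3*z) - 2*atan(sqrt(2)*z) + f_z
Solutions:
 f(z) = C1 + 2*z*atan(sqrt(2)*z) - sqrt(2)*log(2*z^2 + 1)/2 - sqrt(3)*log(cos(3*z))/3


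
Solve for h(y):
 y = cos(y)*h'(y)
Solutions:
 h(y) = C1 + Integral(y/cos(y), y)


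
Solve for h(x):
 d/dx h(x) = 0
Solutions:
 h(x) = C1


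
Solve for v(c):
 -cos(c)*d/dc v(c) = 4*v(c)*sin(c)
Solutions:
 v(c) = C1*cos(c)^4


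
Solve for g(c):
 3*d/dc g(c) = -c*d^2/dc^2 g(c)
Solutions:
 g(c) = C1 + C2/c^2


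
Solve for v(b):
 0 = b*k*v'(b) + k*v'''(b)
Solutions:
 v(b) = C1 + Integral(C2*airyai(-b) + C3*airybi(-b), b)


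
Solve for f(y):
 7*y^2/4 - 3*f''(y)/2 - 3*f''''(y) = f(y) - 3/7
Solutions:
 f(y) = 7*y^2/4 + (C1*sin(3^(3/4)*y*cos(atan(sqrt(39)/3)/2)/3) + C2*cos(3^(3/4)*y*cos(atan(sqrt(39)/3)/2)/3))*exp(-3^(3/4)*y*sin(atan(sqrt(39)/3)/2)/3) + (C3*sin(3^(3/4)*y*cos(atan(sqrt(39)/3)/2)/3) + C4*cos(3^(3/4)*y*cos(atan(sqrt(39)/3)/2)/3))*exp(3^(3/4)*y*sin(atan(sqrt(39)/3)/2)/3) - 135/28


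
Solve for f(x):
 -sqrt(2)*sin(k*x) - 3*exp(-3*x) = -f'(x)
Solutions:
 f(x) = C1 - exp(-3*x) - sqrt(2)*cos(k*x)/k


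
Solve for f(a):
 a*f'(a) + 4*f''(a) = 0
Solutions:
 f(a) = C1 + C2*erf(sqrt(2)*a/4)


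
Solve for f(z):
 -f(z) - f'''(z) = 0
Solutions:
 f(z) = C3*exp(-z) + (C1*sin(sqrt(3)*z/2) + C2*cos(sqrt(3)*z/2))*exp(z/2)


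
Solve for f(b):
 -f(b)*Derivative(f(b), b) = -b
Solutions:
 f(b) = -sqrt(C1 + b^2)
 f(b) = sqrt(C1 + b^2)


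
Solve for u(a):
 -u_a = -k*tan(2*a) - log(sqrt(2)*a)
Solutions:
 u(a) = C1 + a*log(a) - a + a*log(2)/2 - k*log(cos(2*a))/2


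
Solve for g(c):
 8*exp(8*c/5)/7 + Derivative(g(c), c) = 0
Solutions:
 g(c) = C1 - 5*exp(8*c/5)/7


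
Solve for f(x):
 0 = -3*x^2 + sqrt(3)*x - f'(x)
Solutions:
 f(x) = C1 - x^3 + sqrt(3)*x^2/2


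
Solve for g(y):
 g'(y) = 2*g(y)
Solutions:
 g(y) = C1*exp(2*y)


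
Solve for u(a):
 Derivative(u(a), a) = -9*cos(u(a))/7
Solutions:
 9*a/7 - log(sin(u(a)) - 1)/2 + log(sin(u(a)) + 1)/2 = C1


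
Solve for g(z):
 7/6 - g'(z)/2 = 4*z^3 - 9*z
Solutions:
 g(z) = C1 - 2*z^4 + 9*z^2 + 7*z/3


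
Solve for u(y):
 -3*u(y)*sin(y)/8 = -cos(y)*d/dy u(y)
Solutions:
 u(y) = C1/cos(y)^(3/8)


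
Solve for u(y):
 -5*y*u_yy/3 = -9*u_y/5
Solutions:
 u(y) = C1 + C2*y^(52/25)


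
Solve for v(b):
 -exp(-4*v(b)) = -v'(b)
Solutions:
 v(b) = log(-I*(C1 + 4*b)^(1/4))
 v(b) = log(I*(C1 + 4*b)^(1/4))
 v(b) = log(-(C1 + 4*b)^(1/4))
 v(b) = log(C1 + 4*b)/4


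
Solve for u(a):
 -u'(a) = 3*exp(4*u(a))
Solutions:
 u(a) = log(-I*(1/(C1 + 12*a))^(1/4))
 u(a) = log(I*(1/(C1 + 12*a))^(1/4))
 u(a) = log(-(1/(C1 + 12*a))^(1/4))
 u(a) = log(1/(C1 + 12*a))/4


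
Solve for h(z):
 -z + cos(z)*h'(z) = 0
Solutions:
 h(z) = C1 + Integral(z/cos(z), z)


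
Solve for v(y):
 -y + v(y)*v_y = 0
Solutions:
 v(y) = -sqrt(C1 + y^2)
 v(y) = sqrt(C1 + y^2)


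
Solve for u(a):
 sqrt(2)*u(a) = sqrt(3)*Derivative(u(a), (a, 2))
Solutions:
 u(a) = C1*exp(-2^(1/4)*3^(3/4)*a/3) + C2*exp(2^(1/4)*3^(3/4)*a/3)


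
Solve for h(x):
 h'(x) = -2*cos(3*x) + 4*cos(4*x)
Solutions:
 h(x) = C1 - 2*sin(3*x)/3 + sin(4*x)


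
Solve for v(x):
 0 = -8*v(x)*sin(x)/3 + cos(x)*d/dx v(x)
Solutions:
 v(x) = C1/cos(x)^(8/3)


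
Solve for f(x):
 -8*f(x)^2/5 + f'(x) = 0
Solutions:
 f(x) = -5/(C1 + 8*x)


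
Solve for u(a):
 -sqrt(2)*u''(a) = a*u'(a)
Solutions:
 u(a) = C1 + C2*erf(2^(1/4)*a/2)


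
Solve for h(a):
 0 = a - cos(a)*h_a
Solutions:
 h(a) = C1 + Integral(a/cos(a), a)


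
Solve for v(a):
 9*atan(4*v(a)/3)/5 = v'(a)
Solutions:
 Integral(1/atan(4*_y/3), (_y, v(a))) = C1 + 9*a/5


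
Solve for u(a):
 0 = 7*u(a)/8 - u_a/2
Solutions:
 u(a) = C1*exp(7*a/4)


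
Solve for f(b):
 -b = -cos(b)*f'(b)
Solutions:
 f(b) = C1 + Integral(b/cos(b), b)


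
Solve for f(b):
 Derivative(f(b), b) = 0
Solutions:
 f(b) = C1


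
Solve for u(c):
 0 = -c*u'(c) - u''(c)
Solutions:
 u(c) = C1 + C2*erf(sqrt(2)*c/2)


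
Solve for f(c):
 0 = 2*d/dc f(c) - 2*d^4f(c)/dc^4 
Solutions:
 f(c) = C1 + C4*exp(c) + (C2*sin(sqrt(3)*c/2) + C3*cos(sqrt(3)*c/2))*exp(-c/2)


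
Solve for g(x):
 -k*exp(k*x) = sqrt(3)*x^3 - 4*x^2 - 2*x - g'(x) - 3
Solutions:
 g(x) = C1 + sqrt(3)*x^4/4 - 4*x^3/3 - x^2 - 3*x + exp(k*x)


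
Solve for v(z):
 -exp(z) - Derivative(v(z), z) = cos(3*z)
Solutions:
 v(z) = C1 - exp(z) - sin(3*z)/3


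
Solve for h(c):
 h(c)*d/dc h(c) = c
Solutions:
 h(c) = -sqrt(C1 + c^2)
 h(c) = sqrt(C1 + c^2)


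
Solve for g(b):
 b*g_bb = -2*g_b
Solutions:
 g(b) = C1 + C2/b


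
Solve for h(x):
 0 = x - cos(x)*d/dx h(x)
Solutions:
 h(x) = C1 + Integral(x/cos(x), x)


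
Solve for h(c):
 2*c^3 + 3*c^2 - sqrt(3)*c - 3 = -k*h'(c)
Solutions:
 h(c) = C1 - c^4/(2*k) - c^3/k + sqrt(3)*c^2/(2*k) + 3*c/k


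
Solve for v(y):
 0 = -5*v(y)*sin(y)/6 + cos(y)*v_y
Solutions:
 v(y) = C1/cos(y)^(5/6)


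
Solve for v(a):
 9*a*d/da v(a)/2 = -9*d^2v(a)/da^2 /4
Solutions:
 v(a) = C1 + C2*erf(a)


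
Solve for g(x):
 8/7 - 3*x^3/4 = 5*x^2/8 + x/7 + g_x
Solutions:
 g(x) = C1 - 3*x^4/16 - 5*x^3/24 - x^2/14 + 8*x/7


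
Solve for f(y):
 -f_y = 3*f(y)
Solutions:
 f(y) = C1*exp(-3*y)


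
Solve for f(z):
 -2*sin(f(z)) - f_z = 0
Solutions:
 f(z) = -acos((-C1 - exp(4*z))/(C1 - exp(4*z))) + 2*pi
 f(z) = acos((-C1 - exp(4*z))/(C1 - exp(4*z)))


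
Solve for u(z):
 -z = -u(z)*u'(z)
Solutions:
 u(z) = -sqrt(C1 + z^2)
 u(z) = sqrt(C1 + z^2)


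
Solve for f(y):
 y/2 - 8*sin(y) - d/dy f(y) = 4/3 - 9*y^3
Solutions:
 f(y) = C1 + 9*y^4/4 + y^2/4 - 4*y/3 + 8*cos(y)


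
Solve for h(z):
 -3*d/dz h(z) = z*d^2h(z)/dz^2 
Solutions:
 h(z) = C1 + C2/z^2


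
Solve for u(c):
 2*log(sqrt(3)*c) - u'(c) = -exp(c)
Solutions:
 u(c) = C1 + 2*c*log(c) + c*(-2 + log(3)) + exp(c)


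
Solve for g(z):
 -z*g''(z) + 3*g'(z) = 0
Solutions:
 g(z) = C1 + C2*z^4


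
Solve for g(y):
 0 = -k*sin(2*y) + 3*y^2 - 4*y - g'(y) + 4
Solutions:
 g(y) = C1 + k*cos(2*y)/2 + y^3 - 2*y^2 + 4*y


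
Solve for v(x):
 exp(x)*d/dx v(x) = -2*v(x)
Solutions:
 v(x) = C1*exp(2*exp(-x))


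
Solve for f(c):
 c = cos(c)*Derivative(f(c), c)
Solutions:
 f(c) = C1 + Integral(c/cos(c), c)


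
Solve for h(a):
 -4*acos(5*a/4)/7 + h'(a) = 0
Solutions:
 h(a) = C1 + 4*a*acos(5*a/4)/7 - 4*sqrt(16 - 25*a^2)/35


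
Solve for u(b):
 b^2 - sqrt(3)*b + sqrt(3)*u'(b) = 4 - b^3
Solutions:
 u(b) = C1 - sqrt(3)*b^4/12 - sqrt(3)*b^3/9 + b^2/2 + 4*sqrt(3)*b/3


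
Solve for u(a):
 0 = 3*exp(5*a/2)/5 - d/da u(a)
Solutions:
 u(a) = C1 + 6*exp(5*a/2)/25


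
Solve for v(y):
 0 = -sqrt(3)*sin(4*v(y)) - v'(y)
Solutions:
 v(y) = -acos((-C1 - exp(8*sqrt(3)*y))/(C1 - exp(8*sqrt(3)*y)))/4 + pi/2
 v(y) = acos((-C1 - exp(8*sqrt(3)*y))/(C1 - exp(8*sqrt(3)*y)))/4


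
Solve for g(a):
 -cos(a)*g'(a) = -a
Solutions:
 g(a) = C1 + Integral(a/cos(a), a)


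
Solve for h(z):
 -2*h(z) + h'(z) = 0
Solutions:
 h(z) = C1*exp(2*z)


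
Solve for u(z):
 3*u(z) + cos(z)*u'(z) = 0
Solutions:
 u(z) = C1*(sin(z) - 1)^(3/2)/(sin(z) + 1)^(3/2)


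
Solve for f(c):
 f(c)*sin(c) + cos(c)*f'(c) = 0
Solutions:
 f(c) = C1*cos(c)


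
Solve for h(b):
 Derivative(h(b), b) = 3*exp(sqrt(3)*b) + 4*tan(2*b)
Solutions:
 h(b) = C1 + sqrt(3)*exp(sqrt(3)*b) - 2*log(cos(2*b))


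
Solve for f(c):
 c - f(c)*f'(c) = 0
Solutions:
 f(c) = -sqrt(C1 + c^2)
 f(c) = sqrt(C1 + c^2)


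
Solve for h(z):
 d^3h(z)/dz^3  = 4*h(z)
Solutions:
 h(z) = C3*exp(2^(2/3)*z) + (C1*sin(2^(2/3)*sqrt(3)*z/2) + C2*cos(2^(2/3)*sqrt(3)*z/2))*exp(-2^(2/3)*z/2)


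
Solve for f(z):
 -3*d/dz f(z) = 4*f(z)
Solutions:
 f(z) = C1*exp(-4*z/3)


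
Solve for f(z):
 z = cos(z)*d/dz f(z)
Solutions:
 f(z) = C1 + Integral(z/cos(z), z)


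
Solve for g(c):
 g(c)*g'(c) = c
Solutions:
 g(c) = -sqrt(C1 + c^2)
 g(c) = sqrt(C1 + c^2)


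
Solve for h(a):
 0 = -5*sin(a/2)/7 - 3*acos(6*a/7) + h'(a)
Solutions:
 h(a) = C1 + 3*a*acos(6*a/7) - sqrt(49 - 36*a^2)/2 - 10*cos(a/2)/7


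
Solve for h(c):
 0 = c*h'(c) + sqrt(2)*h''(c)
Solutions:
 h(c) = C1 + C2*erf(2^(1/4)*c/2)


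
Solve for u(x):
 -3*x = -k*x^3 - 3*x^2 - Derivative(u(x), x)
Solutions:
 u(x) = C1 - k*x^4/4 - x^3 + 3*x^2/2


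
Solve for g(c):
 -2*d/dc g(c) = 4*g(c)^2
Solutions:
 g(c) = 1/(C1 + 2*c)


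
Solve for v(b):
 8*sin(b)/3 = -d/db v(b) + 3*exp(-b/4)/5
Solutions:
 v(b) = C1 + 8*cos(b)/3 - 12*exp(-b/4)/5


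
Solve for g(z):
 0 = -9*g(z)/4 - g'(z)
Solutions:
 g(z) = C1*exp(-9*z/4)


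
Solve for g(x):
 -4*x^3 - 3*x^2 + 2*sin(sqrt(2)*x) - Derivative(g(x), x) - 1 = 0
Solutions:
 g(x) = C1 - x^4 - x^3 - x - sqrt(2)*cos(sqrt(2)*x)


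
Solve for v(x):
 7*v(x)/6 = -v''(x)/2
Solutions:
 v(x) = C1*sin(sqrt(21)*x/3) + C2*cos(sqrt(21)*x/3)


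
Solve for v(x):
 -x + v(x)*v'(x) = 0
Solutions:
 v(x) = -sqrt(C1 + x^2)
 v(x) = sqrt(C1 + x^2)


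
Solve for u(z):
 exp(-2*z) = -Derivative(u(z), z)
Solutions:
 u(z) = C1 + exp(-2*z)/2


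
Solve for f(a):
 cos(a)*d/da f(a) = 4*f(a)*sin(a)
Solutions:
 f(a) = C1/cos(a)^4


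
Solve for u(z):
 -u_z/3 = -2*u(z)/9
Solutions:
 u(z) = C1*exp(2*z/3)


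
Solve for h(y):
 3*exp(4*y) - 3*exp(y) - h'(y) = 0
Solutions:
 h(y) = C1 + 3*exp(4*y)/4 - 3*exp(y)


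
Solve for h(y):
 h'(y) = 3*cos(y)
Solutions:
 h(y) = C1 + 3*sin(y)


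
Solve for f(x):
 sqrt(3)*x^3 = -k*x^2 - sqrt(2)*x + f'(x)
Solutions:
 f(x) = C1 + k*x^3/3 + sqrt(3)*x^4/4 + sqrt(2)*x^2/2


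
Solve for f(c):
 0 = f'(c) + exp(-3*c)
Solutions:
 f(c) = C1 + exp(-3*c)/3


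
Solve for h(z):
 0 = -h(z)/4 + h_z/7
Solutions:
 h(z) = C1*exp(7*z/4)


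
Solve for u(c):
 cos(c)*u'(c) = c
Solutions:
 u(c) = C1 + Integral(c/cos(c), c)


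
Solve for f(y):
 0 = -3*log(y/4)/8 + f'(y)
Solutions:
 f(y) = C1 + 3*y*log(y)/8 - 3*y*log(2)/4 - 3*y/8


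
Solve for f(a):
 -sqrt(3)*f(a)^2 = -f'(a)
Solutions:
 f(a) = -1/(C1 + sqrt(3)*a)


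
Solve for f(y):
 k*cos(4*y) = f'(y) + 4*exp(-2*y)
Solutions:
 f(y) = C1 + k*sin(4*y)/4 + 2*exp(-2*y)


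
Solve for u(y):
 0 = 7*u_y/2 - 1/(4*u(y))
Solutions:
 u(y) = -sqrt(C1 + 7*y)/7
 u(y) = sqrt(C1 + 7*y)/7


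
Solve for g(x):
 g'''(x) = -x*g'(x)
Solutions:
 g(x) = C1 + Integral(C2*airyai(-x) + C3*airybi(-x), x)


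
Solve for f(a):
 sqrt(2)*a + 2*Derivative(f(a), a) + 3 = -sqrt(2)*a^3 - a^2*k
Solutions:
 f(a) = C1 - sqrt(2)*a^4/8 - a^3*k/6 - sqrt(2)*a^2/4 - 3*a/2


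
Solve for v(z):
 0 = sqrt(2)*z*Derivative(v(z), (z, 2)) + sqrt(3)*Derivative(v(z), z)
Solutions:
 v(z) = C1 + C2*z^(1 - sqrt(6)/2)


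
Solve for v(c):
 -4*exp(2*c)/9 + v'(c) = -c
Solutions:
 v(c) = C1 - c^2/2 + 2*exp(2*c)/9


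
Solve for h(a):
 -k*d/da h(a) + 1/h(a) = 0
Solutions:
 h(a) = -sqrt(C1 + 2*a/k)
 h(a) = sqrt(C1 + 2*a/k)


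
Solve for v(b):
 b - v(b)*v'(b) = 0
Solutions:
 v(b) = -sqrt(C1 + b^2)
 v(b) = sqrt(C1 + b^2)


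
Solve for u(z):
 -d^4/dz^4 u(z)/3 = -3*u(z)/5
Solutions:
 u(z) = C1*exp(-sqrt(3)*5^(3/4)*z/5) + C2*exp(sqrt(3)*5^(3/4)*z/5) + C3*sin(sqrt(3)*5^(3/4)*z/5) + C4*cos(sqrt(3)*5^(3/4)*z/5)


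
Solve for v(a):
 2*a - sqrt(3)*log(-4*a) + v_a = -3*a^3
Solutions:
 v(a) = C1 - 3*a^4/4 - a^2 + sqrt(3)*a*log(-a) + sqrt(3)*a*(-1 + 2*log(2))


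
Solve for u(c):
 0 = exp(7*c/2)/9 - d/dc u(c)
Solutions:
 u(c) = C1 + 2*exp(7*c/2)/63


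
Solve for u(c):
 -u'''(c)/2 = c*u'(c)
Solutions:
 u(c) = C1 + Integral(C2*airyai(-2^(1/3)*c) + C3*airybi(-2^(1/3)*c), c)


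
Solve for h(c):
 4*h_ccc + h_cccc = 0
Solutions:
 h(c) = C1 + C2*c + C3*c^2 + C4*exp(-4*c)


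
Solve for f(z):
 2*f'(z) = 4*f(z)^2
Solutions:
 f(z) = -1/(C1 + 2*z)


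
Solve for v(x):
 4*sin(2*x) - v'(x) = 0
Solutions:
 v(x) = C1 - 2*cos(2*x)


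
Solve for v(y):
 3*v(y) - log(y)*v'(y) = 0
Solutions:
 v(y) = C1*exp(3*li(y))


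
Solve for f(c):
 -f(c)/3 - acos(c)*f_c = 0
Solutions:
 f(c) = C1*exp(-Integral(1/acos(c), c)/3)


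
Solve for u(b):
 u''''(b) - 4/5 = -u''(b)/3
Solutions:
 u(b) = C1 + C2*b + C3*sin(sqrt(3)*b/3) + C4*cos(sqrt(3)*b/3) + 6*b^2/5


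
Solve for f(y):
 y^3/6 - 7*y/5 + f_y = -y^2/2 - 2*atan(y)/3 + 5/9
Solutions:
 f(y) = C1 - y^4/24 - y^3/6 + 7*y^2/10 - 2*y*atan(y)/3 + 5*y/9 + log(y^2 + 1)/3


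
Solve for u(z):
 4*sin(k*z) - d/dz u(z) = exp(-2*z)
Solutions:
 u(z) = C1 + exp(-2*z)/2 - 4*cos(k*z)/k


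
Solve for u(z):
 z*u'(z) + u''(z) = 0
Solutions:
 u(z) = C1 + C2*erf(sqrt(2)*z/2)


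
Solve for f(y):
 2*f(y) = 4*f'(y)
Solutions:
 f(y) = C1*exp(y/2)


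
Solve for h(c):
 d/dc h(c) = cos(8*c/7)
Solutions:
 h(c) = C1 + 7*sin(8*c/7)/8


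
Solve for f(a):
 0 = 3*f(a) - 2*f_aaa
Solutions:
 f(a) = C3*exp(2^(2/3)*3^(1/3)*a/2) + (C1*sin(2^(2/3)*3^(5/6)*a/4) + C2*cos(2^(2/3)*3^(5/6)*a/4))*exp(-2^(2/3)*3^(1/3)*a/4)


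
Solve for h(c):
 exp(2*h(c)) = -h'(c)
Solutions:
 h(c) = log(-sqrt(-1/(C1 - c))) - log(2)/2
 h(c) = log(-1/(C1 - c))/2 - log(2)/2


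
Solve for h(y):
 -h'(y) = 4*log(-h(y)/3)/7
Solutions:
 7*Integral(1/(log(-_y) - log(3)), (_y, h(y)))/4 = C1 - y


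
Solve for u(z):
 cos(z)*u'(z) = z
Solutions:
 u(z) = C1 + Integral(z/cos(z), z)


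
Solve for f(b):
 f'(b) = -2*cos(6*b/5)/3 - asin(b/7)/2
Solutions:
 f(b) = C1 - b*asin(b/7)/2 - sqrt(49 - b^2)/2 - 5*sin(6*b/5)/9


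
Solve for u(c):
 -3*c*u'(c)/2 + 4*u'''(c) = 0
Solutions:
 u(c) = C1 + Integral(C2*airyai(3^(1/3)*c/2) + C3*airybi(3^(1/3)*c/2), c)


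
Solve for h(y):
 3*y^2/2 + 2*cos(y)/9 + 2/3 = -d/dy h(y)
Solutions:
 h(y) = C1 - y^3/2 - 2*y/3 - 2*sin(y)/9


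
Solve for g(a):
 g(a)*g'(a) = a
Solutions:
 g(a) = -sqrt(C1 + a^2)
 g(a) = sqrt(C1 + a^2)


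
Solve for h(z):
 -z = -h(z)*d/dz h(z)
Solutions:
 h(z) = -sqrt(C1 + z^2)
 h(z) = sqrt(C1 + z^2)


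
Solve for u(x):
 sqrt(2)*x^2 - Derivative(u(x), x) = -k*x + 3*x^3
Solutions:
 u(x) = C1 + k*x^2/2 - 3*x^4/4 + sqrt(2)*x^3/3


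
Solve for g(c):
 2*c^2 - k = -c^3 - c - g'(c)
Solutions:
 g(c) = C1 - c^4/4 - 2*c^3/3 - c^2/2 + c*k


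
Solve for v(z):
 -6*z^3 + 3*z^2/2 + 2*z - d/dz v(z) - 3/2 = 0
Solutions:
 v(z) = C1 - 3*z^4/2 + z^3/2 + z^2 - 3*z/2


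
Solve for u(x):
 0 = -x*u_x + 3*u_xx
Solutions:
 u(x) = C1 + C2*erfi(sqrt(6)*x/6)


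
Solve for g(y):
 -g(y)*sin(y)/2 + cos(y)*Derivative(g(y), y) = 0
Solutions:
 g(y) = C1/sqrt(cos(y))


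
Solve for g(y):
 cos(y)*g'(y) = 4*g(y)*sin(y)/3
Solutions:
 g(y) = C1/cos(y)^(4/3)


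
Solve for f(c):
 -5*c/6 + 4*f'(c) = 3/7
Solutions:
 f(c) = C1 + 5*c^2/48 + 3*c/28


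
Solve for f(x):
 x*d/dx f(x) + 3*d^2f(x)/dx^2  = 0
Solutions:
 f(x) = C1 + C2*erf(sqrt(6)*x/6)


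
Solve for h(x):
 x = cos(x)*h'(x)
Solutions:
 h(x) = C1 + Integral(x/cos(x), x)


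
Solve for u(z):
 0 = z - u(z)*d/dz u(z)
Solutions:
 u(z) = -sqrt(C1 + z^2)
 u(z) = sqrt(C1 + z^2)


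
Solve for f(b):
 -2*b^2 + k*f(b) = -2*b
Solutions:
 f(b) = 2*b*(b - 1)/k


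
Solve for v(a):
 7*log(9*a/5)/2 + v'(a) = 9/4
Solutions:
 v(a) = C1 - 7*a*log(a)/2 - 7*a*log(3) + 7*a*log(5)/2 + 23*a/4


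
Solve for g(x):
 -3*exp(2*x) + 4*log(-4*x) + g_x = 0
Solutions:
 g(x) = C1 - 4*x*log(-x) + 4*x*(1 - 2*log(2)) + 3*exp(2*x)/2


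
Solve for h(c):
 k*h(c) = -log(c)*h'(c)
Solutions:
 h(c) = C1*exp(-k*li(c))


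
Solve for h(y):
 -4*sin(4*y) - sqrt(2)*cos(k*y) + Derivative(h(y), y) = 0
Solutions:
 h(y) = C1 - cos(4*y) + sqrt(2)*sin(k*y)/k


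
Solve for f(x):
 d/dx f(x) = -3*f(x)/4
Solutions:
 f(x) = C1*exp(-3*x/4)


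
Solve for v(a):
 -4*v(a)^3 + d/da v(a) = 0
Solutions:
 v(a) = -sqrt(2)*sqrt(-1/(C1 + 4*a))/2
 v(a) = sqrt(2)*sqrt(-1/(C1 + 4*a))/2


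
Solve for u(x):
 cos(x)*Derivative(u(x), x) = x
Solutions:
 u(x) = C1 + Integral(x/cos(x), x)


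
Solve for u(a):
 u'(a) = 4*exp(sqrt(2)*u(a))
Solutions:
 u(a) = sqrt(2)*(2*log(-1/(C1 + 4*a)) - log(2))/4


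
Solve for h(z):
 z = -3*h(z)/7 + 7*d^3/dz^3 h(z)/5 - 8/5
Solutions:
 h(z) = C3*exp(105^(1/3)*z/7) - 7*z/3 + (C1*sin(3^(5/6)*35^(1/3)*z/14) + C2*cos(3^(5/6)*35^(1/3)*z/14))*exp(-105^(1/3)*z/14) - 56/15


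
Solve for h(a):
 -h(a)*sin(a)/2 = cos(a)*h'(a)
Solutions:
 h(a) = C1*sqrt(cos(a))


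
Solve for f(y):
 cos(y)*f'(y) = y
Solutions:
 f(y) = C1 + Integral(y/cos(y), y)


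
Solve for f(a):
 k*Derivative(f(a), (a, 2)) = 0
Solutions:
 f(a) = C1 + C2*a


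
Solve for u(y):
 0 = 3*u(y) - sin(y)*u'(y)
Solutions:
 u(y) = C1*(cos(y) - 1)^(3/2)/(cos(y) + 1)^(3/2)


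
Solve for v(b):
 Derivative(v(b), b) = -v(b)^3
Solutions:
 v(b) = -sqrt(2)*sqrt(-1/(C1 - b))/2
 v(b) = sqrt(2)*sqrt(-1/(C1 - b))/2


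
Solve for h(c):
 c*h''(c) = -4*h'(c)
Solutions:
 h(c) = C1 + C2/c^3


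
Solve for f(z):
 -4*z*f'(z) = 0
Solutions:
 f(z) = C1


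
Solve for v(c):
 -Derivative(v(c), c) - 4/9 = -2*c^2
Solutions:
 v(c) = C1 + 2*c^3/3 - 4*c/9


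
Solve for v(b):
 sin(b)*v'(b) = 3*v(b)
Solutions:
 v(b) = C1*(cos(b) - 1)^(3/2)/(cos(b) + 1)^(3/2)


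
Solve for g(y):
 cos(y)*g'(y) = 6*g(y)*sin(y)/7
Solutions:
 g(y) = C1/cos(y)^(6/7)


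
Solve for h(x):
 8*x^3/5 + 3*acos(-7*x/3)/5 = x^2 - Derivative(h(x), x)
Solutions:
 h(x) = C1 - 2*x^4/5 + x^3/3 - 3*x*acos(-7*x/3)/5 - 3*sqrt(9 - 49*x^2)/35


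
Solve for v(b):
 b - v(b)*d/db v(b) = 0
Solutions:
 v(b) = -sqrt(C1 + b^2)
 v(b) = sqrt(C1 + b^2)


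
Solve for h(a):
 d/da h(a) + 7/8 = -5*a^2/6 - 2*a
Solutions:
 h(a) = C1 - 5*a^3/18 - a^2 - 7*a/8


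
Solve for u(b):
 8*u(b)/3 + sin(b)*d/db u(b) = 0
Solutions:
 u(b) = C1*(cos(b) + 1)^(4/3)/(cos(b) - 1)^(4/3)


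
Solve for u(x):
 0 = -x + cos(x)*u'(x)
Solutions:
 u(x) = C1 + Integral(x/cos(x), x)


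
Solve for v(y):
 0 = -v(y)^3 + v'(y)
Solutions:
 v(y) = -sqrt(2)*sqrt(-1/(C1 + y))/2
 v(y) = sqrt(2)*sqrt(-1/(C1 + y))/2


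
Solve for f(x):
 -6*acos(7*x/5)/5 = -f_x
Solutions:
 f(x) = C1 + 6*x*acos(7*x/5)/5 - 6*sqrt(25 - 49*x^2)/35


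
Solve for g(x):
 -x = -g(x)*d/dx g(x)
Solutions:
 g(x) = -sqrt(C1 + x^2)
 g(x) = sqrt(C1 + x^2)


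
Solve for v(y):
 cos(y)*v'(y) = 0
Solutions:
 v(y) = C1


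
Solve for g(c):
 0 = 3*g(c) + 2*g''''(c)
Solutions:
 g(c) = (C1*sin(6^(1/4)*c/2) + C2*cos(6^(1/4)*c/2))*exp(-6^(1/4)*c/2) + (C3*sin(6^(1/4)*c/2) + C4*cos(6^(1/4)*c/2))*exp(6^(1/4)*c/2)


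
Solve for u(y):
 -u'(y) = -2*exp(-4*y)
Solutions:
 u(y) = C1 - exp(-4*y)/2


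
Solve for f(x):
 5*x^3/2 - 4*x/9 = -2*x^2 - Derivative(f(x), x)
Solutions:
 f(x) = C1 - 5*x^4/8 - 2*x^3/3 + 2*x^2/9


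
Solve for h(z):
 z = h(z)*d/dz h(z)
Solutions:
 h(z) = -sqrt(C1 + z^2)
 h(z) = sqrt(C1 + z^2)


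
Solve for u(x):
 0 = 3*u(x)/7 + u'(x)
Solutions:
 u(x) = C1*exp(-3*x/7)


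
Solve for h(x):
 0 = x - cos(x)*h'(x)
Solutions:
 h(x) = C1 + Integral(x/cos(x), x)


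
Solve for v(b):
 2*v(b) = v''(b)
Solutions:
 v(b) = C1*exp(-sqrt(2)*b) + C2*exp(sqrt(2)*b)


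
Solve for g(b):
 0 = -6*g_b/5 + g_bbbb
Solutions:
 g(b) = C1 + C4*exp(5^(2/3)*6^(1/3)*b/5) + (C2*sin(2^(1/3)*3^(5/6)*5^(2/3)*b/10) + C3*cos(2^(1/3)*3^(5/6)*5^(2/3)*b/10))*exp(-5^(2/3)*6^(1/3)*b/10)


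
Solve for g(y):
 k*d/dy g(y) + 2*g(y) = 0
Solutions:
 g(y) = C1*exp(-2*y/k)


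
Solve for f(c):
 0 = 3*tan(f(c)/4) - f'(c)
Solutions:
 f(c) = -4*asin(C1*exp(3*c/4)) + 4*pi
 f(c) = 4*asin(C1*exp(3*c/4))


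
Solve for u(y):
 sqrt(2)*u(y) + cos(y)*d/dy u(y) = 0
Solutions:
 u(y) = C1*(sin(y) - 1)^(sqrt(2)/2)/(sin(y) + 1)^(sqrt(2)/2)


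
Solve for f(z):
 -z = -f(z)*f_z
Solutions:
 f(z) = -sqrt(C1 + z^2)
 f(z) = sqrt(C1 + z^2)


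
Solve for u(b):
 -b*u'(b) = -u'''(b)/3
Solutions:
 u(b) = C1 + Integral(C2*airyai(3^(1/3)*b) + C3*airybi(3^(1/3)*b), b)


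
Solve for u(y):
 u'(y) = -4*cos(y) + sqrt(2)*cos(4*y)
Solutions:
 u(y) = C1 - 4*sin(y) + sqrt(2)*sin(4*y)/4


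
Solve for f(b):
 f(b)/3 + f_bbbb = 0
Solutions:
 f(b) = (C1*sin(sqrt(2)*3^(3/4)*b/6) + C2*cos(sqrt(2)*3^(3/4)*b/6))*exp(-sqrt(2)*3^(3/4)*b/6) + (C3*sin(sqrt(2)*3^(3/4)*b/6) + C4*cos(sqrt(2)*3^(3/4)*b/6))*exp(sqrt(2)*3^(3/4)*b/6)


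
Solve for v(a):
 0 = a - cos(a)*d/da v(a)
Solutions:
 v(a) = C1 + Integral(a/cos(a), a)


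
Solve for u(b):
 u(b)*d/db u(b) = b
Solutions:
 u(b) = -sqrt(C1 + b^2)
 u(b) = sqrt(C1 + b^2)


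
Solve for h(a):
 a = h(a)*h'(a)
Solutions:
 h(a) = -sqrt(C1 + a^2)
 h(a) = sqrt(C1 + a^2)


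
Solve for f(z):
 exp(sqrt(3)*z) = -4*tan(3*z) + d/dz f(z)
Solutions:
 f(z) = C1 + sqrt(3)*exp(sqrt(3)*z)/3 - 4*log(cos(3*z))/3


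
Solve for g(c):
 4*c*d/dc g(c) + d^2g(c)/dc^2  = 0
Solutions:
 g(c) = C1 + C2*erf(sqrt(2)*c)


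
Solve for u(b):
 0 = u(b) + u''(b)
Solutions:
 u(b) = C1*sin(b) + C2*cos(b)


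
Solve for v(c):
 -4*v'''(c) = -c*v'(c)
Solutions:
 v(c) = C1 + Integral(C2*airyai(2^(1/3)*c/2) + C3*airybi(2^(1/3)*c/2), c)


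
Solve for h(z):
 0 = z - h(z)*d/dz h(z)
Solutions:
 h(z) = -sqrt(C1 + z^2)
 h(z) = sqrt(C1 + z^2)


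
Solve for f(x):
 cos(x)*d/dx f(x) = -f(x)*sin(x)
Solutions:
 f(x) = C1*cos(x)


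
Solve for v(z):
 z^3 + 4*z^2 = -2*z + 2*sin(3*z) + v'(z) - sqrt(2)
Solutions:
 v(z) = C1 + z^4/4 + 4*z^3/3 + z^2 + sqrt(2)*z + 2*cos(3*z)/3


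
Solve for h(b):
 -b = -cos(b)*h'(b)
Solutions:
 h(b) = C1 + Integral(b/cos(b), b)


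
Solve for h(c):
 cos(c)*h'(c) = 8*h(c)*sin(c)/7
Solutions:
 h(c) = C1/cos(c)^(8/7)


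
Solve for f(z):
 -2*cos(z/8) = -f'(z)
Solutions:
 f(z) = C1 + 16*sin(z/8)


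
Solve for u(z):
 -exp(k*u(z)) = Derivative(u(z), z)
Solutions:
 u(z) = Piecewise((log(1/(C1*k + k*z))/k, Ne(k, 0)), (nan, True))
 u(z) = Piecewise((C1 - z, Eq(k, 0)), (nan, True))


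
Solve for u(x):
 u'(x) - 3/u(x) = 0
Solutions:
 u(x) = -sqrt(C1 + 6*x)
 u(x) = sqrt(C1 + 6*x)


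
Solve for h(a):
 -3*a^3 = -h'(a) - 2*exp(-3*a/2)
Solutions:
 h(a) = C1 + 3*a^4/4 + 4*exp(-3*a/2)/3


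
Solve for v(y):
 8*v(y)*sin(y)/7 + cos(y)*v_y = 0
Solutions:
 v(y) = C1*cos(y)^(8/7)


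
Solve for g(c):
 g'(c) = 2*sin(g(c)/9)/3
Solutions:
 -2*c/3 + 9*log(cos(g(c)/9) - 1)/2 - 9*log(cos(g(c)/9) + 1)/2 = C1


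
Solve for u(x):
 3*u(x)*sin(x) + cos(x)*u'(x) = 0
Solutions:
 u(x) = C1*cos(x)^3


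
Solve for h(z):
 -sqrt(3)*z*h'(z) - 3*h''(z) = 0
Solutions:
 h(z) = C1 + C2*erf(sqrt(2)*3^(3/4)*z/6)


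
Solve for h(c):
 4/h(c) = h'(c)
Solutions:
 h(c) = -sqrt(C1 + 8*c)
 h(c) = sqrt(C1 + 8*c)


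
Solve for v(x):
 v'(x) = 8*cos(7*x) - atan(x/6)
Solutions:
 v(x) = C1 - x*atan(x/6) + 3*log(x^2 + 36) + 8*sin(7*x)/7


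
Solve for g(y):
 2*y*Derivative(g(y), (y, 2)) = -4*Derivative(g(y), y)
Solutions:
 g(y) = C1 + C2/y


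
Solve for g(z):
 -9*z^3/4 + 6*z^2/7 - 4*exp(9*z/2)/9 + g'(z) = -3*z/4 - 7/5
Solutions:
 g(z) = C1 + 9*z^4/16 - 2*z^3/7 - 3*z^2/8 - 7*z/5 + 8*exp(9*z/2)/81


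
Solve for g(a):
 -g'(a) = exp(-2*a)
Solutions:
 g(a) = C1 + exp(-2*a)/2


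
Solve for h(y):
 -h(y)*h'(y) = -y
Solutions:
 h(y) = -sqrt(C1 + y^2)
 h(y) = sqrt(C1 + y^2)


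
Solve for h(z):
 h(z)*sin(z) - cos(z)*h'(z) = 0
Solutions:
 h(z) = C1/cos(z)


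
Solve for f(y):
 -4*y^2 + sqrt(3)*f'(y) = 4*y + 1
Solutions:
 f(y) = C1 + 4*sqrt(3)*y^3/9 + 2*sqrt(3)*y^2/3 + sqrt(3)*y/3


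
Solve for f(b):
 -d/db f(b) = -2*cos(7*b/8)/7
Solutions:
 f(b) = C1 + 16*sin(7*b/8)/49


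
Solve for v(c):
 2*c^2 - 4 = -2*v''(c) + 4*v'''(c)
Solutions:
 v(c) = C1 + C2*c + C3*exp(c/2) - c^4/12 - 2*c^3/3 - 3*c^2


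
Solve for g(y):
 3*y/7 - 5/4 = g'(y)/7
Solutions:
 g(y) = C1 + 3*y^2/2 - 35*y/4


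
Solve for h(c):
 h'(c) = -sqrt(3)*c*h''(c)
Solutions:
 h(c) = C1 + C2*c^(1 - sqrt(3)/3)


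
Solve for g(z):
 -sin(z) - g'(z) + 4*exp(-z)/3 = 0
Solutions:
 g(z) = C1 + cos(z) - 4*exp(-z)/3


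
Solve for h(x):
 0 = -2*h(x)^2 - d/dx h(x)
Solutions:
 h(x) = 1/(C1 + 2*x)


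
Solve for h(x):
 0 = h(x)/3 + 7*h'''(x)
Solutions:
 h(x) = C3*exp(-21^(2/3)*x/21) + (C1*sin(3^(1/6)*7^(2/3)*x/14) + C2*cos(3^(1/6)*7^(2/3)*x/14))*exp(21^(2/3)*x/42)


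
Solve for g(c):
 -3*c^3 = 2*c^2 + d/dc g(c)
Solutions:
 g(c) = C1 - 3*c^4/4 - 2*c^3/3


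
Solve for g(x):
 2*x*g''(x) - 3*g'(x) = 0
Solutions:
 g(x) = C1 + C2*x^(5/2)


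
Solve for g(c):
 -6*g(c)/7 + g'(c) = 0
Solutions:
 g(c) = C1*exp(6*c/7)


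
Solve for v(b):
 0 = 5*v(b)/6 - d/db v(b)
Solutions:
 v(b) = C1*exp(5*b/6)


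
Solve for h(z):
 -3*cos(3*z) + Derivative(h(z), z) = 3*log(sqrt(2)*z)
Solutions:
 h(z) = C1 + 3*z*log(z) - 3*z + 3*z*log(2)/2 + sin(3*z)


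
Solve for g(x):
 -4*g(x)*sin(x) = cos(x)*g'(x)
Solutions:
 g(x) = C1*cos(x)^4


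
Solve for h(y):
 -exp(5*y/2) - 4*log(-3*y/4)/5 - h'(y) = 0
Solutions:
 h(y) = C1 - 4*y*log(-y)/5 + 4*y*(-log(3) + 1 + 2*log(2))/5 - 2*exp(5*y/2)/5


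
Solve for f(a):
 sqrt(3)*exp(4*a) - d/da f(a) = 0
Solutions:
 f(a) = C1 + sqrt(3)*exp(4*a)/4


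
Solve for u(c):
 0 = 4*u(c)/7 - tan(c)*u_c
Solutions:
 u(c) = C1*sin(c)^(4/7)


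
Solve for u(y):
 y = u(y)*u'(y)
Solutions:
 u(y) = -sqrt(C1 + y^2)
 u(y) = sqrt(C1 + y^2)


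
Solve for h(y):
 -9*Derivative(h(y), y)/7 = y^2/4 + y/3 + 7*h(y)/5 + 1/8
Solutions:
 h(y) = C1*exp(-49*y/45) - 5*y^2/28 + 185*y/2058 - 23105/134456


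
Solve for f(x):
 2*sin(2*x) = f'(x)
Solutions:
 f(x) = C1 - cos(2*x)


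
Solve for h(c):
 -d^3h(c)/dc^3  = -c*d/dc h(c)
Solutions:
 h(c) = C1 + Integral(C2*airyai(c) + C3*airybi(c), c)


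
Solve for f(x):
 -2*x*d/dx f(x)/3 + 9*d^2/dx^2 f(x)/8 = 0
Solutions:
 f(x) = C1 + C2*erfi(2*sqrt(6)*x/9)
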